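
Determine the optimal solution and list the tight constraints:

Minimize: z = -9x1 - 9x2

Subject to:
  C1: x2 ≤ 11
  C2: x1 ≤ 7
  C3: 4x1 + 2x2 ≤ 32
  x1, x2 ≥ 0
Optimal: x1 = 2.5, x2 = 11
Slack at optimum:
  C1: slack = 0 (binding)
  C2: slack = 4.5
  C3: slack = 0 (binding)
  x1 ≥ 0: x1 = 2.5
  x2 ≥ 0: x2 = 11
Binding constraints: C1, C3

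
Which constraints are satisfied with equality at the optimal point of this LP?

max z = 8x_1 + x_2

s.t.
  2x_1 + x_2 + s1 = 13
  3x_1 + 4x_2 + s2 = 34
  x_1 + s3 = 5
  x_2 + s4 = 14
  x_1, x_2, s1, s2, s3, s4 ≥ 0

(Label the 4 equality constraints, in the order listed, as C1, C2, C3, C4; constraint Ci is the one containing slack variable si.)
Optimal: x_1 = 5, x_2 = 3
Slack at optimum:
  C1: slack = 0 (binding)
  C2: slack = 7
  C3: slack = 0 (binding)
  C4: slack = 11
  x_1 ≥ 0: x_1 = 5
  x_2 ≥ 0: x_2 = 3
Binding constraints: C1, C3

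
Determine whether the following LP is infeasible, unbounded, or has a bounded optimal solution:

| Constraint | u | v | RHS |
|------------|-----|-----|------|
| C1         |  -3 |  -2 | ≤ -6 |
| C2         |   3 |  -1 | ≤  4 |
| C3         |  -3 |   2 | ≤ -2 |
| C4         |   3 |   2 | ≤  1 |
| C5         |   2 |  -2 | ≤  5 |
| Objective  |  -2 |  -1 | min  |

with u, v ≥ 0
C4 requires 3u + 2v ≤ 1, while C1 (-3u - 2v ≤ -6) is equivalent to 3u + 2v ≥ 6. Together they would need 6 ≤ 3u + 2v ≤ 1, which is impossible since 6 > 1. No point satisfies all constraints.

Infeasible: no point satisfies all constraints simultaneously.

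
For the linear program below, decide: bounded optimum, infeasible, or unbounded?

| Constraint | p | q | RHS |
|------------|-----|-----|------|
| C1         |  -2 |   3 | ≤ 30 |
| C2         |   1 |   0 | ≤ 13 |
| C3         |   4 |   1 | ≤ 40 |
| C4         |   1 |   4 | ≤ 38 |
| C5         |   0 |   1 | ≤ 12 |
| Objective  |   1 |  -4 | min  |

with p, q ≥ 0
The point (0, 9.5) satisfies every constraint, so the LP is feasible; the constraints give p ≤ 13 and q ≤ 12, which with p, q ≥ 0 keep the feasible region inside a bounded box. A feasible, bounded LP attains a finite optimum at a vertex.

Evaluating z = p - 4q at each vertex:
  (0, 0): z = 0
  (10, 0): z = 10
  (8.133, 7.467): z = -21.73
  (0, 9.5): z = -38

The LP has an optimal solution: (0, 9.5) with z = -38.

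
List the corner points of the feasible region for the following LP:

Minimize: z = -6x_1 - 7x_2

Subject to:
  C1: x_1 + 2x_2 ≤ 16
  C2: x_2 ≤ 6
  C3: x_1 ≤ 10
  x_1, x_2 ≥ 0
Each vertex is the intersection of two constraint boundaries that also satisfies all remaining constraints:
  x_1 = 0 and x_2 = 0 → (0, 0)
  x_1 = 10 and x_2 = 0 → (10, 0)
  x_1 + 2x_2 = 16 and x_1 = 10 → (10, 3)
  x_1 + 2x_2 = 16 and x_2 = 6 → (4, 6)
  x_2 = 6 and x_1 = 0 → (0, 6)

Vertices: (0, 0), (10, 0), (10, 3), (4, 6), (0, 6)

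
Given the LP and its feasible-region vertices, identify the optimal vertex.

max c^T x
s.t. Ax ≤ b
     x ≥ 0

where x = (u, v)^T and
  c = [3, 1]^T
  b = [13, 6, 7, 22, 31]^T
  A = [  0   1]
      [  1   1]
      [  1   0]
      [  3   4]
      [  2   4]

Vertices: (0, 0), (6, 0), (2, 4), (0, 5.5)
(6, 0) with z = 18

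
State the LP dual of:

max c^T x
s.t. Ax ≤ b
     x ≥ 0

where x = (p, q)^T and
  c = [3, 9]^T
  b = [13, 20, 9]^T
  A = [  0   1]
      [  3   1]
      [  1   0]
Minimize: z = 13y1 + 20y2 + 9y3

Subject to:
  C1: -3y2 - y3 ≤ -3
  C2: -y1 - y2 ≤ -9
  y1, y2, y3 ≥ 0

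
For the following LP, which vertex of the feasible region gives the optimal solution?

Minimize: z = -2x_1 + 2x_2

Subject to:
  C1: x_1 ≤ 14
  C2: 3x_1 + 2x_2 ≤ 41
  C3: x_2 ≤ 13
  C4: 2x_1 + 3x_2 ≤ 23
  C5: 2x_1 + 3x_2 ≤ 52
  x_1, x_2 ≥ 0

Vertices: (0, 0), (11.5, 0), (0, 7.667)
(11.5, 0) with z = -23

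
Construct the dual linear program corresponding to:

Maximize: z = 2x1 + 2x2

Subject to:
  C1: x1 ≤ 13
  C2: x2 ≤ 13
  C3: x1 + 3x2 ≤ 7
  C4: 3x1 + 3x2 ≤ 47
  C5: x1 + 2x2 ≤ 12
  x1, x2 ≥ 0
Minimize: z = 13y1 + 13y2 + 7y3 + 47y4 + 12y5

Subject to:
  C1: -y1 - y3 - 3y4 - y5 ≤ -2
  C2: -y2 - 3y3 - 3y4 - 2y5 ≤ -2
  y1, y2, y3, y4, y5 ≥ 0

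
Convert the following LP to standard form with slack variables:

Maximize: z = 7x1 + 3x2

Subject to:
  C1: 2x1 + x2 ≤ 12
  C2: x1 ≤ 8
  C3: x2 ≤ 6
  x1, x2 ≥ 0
max z = 7x1 + 3x2

s.t.
  2x1 + x2 + s1 = 12
  x1 + s2 = 8
  x2 + s3 = 6
  x1, x2, s1, s2, s3 ≥ 0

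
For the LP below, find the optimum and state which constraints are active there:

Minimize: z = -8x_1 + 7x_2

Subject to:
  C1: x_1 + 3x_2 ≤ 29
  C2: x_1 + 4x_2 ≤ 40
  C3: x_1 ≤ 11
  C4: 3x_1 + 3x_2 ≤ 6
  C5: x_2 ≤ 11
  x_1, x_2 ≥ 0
Optimal: x_1 = 2, x_2 = 0
Slack at optimum:
  C1: slack = 27
  C2: slack = 38
  C3: slack = 9
  C4: slack = 0 (binding)
  C5: slack = 11
  x_1 ≥ 0: x_1 = 2
  x_2 ≥ 0: x_2 = 0 (binding)
Binding constraints: C4, x_2 ≥ 0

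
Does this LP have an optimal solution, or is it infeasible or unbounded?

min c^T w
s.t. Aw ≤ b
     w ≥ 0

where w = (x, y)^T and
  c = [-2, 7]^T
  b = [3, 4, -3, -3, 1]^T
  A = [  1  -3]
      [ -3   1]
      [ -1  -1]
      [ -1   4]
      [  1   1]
One constraint requires x + y ≤ 1, while the constraint -x - y ≤ -3 is equivalent to x + y ≥ 3. Together they would need 3 ≤ x + y ≤ 1, which is impossible since 3 > 1. No point satisfies all constraints.

Infeasible: no point satisfies all constraints simultaneously.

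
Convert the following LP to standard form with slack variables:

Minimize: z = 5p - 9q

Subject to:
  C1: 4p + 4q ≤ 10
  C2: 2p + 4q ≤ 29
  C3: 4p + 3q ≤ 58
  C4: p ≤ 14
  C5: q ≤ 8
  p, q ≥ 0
min z = 5p - 9q

s.t.
  4p + 4q + s1 = 10
  2p + 4q + s2 = 29
  4p + 3q + s3 = 58
  p + s4 = 14
  q + s5 = 8
  p, q, s1, s2, s3, s4, s5 ≥ 0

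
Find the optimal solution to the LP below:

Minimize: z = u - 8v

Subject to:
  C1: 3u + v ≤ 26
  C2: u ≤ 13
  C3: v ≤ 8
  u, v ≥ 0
u = 0, v = 8, z = -64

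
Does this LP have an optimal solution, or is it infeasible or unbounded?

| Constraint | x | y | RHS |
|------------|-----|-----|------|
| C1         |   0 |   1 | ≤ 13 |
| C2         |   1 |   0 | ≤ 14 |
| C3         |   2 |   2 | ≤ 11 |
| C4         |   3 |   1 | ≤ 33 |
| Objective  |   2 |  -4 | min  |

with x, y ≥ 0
The point (0, 5.5) satisfies every constraint, so the LP is feasible; the constraints give x ≤ 14 and y ≤ 13, which with x, y ≥ 0 keep the feasible region inside a bounded box. A feasible, bounded LP attains a finite optimum at a vertex.

Evaluating z = 2x - 4y at each vertex:
  (0, 0): z = 0
  (5.5, 0): z = 11
  (0, 5.5): z = -22

Bounded optimum: z* = -22 at (0, 5.5).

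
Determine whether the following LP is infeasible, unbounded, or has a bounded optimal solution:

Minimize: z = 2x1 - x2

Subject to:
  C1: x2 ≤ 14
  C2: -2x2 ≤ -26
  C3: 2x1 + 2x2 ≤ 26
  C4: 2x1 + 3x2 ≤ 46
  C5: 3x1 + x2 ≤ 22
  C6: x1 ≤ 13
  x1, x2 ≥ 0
The point (0, 13) satisfies every constraint, so the LP is feasible; the constraints give x1 ≤ 13 and x2 ≤ 14, which with x1, x2 ≥ 0 keep the feasible region inside a bounded box. A feasible, bounded LP attains a finite optimum at a vertex.

Evaluating z = 2x1 - x2 at each vertex:
  (0, 13): z = -13

The LP has an optimal solution: (0, 13) with z = -13.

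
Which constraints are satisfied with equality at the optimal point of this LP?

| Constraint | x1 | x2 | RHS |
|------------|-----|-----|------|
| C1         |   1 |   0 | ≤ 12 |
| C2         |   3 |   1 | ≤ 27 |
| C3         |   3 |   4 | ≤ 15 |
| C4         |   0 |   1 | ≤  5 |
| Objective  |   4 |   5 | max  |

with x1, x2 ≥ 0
Optimal: x1 = 5, x2 = 0
Slack at optimum:
  C1: slack = 7
  C2: slack = 12
  C3: slack = 0 (binding)
  C4: slack = 5
  x1 ≥ 0: x1 = 5
  x2 ≥ 0: x2 = 0 (binding)
Binding constraints: C3, x2 ≥ 0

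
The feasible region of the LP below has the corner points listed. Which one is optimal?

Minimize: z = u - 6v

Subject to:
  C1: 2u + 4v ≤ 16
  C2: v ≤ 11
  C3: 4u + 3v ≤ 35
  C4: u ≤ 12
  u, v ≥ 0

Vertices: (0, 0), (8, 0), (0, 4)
(0, 4) with z = -24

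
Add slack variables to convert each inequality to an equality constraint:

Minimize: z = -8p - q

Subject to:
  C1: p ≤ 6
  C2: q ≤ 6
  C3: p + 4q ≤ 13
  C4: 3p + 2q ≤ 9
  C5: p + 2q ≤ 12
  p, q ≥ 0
min z = -8p - q

s.t.
  p + s1 = 6
  q + s2 = 6
  p + 4q + s3 = 13
  3p + 2q + s4 = 9
  p + 2q + s5 = 12
  p, q, s1, s2, s3, s4, s5 ≥ 0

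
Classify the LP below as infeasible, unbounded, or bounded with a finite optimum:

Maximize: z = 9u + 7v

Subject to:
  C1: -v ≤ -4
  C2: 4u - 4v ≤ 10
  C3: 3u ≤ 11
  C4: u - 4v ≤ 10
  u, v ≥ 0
Feasible point: (0, 4) satisfies every constraint, so the LP is feasible.
Direction d = (0, 1): for each constraint row a, a·d ≤ 0 —
  (0)(0) + (-1)(1) = -1 ≤ 0
  (4)(0) + (-4)(1) = -4 ≤ 0
  (3)(0) + (0)(1) = 0 ≤ 0
  (1)(0) + (-4)(1) = -4 ≤ 0
and d ≥ 0, so (0, 4) + t·d stays feasible for every t ≥ 0. Along this ray z = 9u + 7v changes by 7 per unit t, so z → +∞.

Unbounded: there is a feasible ray along which z → +∞.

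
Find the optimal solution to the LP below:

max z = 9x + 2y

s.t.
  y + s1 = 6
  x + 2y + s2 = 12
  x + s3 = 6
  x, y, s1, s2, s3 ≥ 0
Each vertex is the intersection of two constraint boundaries that also satisfies all remaining constraints:
  x = 0 and y = 0 → (0, 0)
  x = 6 and y = 0 → (6, 0)
  x + 2y = 12 and x = 6 → (6, 3)
  y = 6 and x + 2y = 12 → (0, 6)

Evaluating z = 9x + 2y at each vertex:
  (0, 0): z = 0
  (6, 0): z = 54
  (6, 3): z = 60
  (0, 6): z = 12

The maximum is at (6, 3) with z = 60.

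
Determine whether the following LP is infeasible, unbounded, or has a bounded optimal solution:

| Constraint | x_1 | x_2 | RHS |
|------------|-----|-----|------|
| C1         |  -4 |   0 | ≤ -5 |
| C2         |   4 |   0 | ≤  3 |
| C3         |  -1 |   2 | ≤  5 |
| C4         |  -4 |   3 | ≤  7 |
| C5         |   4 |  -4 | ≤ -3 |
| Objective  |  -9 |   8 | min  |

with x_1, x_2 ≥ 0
C2 requires 4x_1 ≤ 3, while C1 (-4x_1 ≤ -5) is equivalent to 4x_1 ≥ 5. Together they would need 5 ≤ 4x_1 ≤ 3, which is impossible since 5 > 3. No point satisfies all constraints.

Infeasible — the constraint set is empty.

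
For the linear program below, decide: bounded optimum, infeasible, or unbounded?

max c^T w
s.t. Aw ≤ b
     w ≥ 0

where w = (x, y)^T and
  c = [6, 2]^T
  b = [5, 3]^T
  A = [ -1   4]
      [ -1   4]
Feasible point: (0, 0) satisfies every constraint, so the LP is feasible.
Direction d = (1, 0): for each constraint row a, a·d ≤ 0 —
  (-1)(1) + (4)(0) = -1 ≤ 0
  (-1)(1) + (4)(0) = -1 ≤ 0
and d ≥ 0, so (0, 0) + t·d stays feasible for every t ≥ 0. Along this ray z = 6x + 2y changes by 6 per unit t, so z → +∞.

The LP is unbounded; z can be made arbitrarily large.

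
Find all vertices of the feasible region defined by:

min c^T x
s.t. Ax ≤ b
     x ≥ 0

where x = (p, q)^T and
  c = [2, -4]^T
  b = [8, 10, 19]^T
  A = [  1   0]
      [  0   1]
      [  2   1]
Each vertex is the intersection of two constraint boundaries that also satisfies all remaining constraints:
  p = 0 and q = 0 → (0, 0)
  p = 8 and q = 0 → (8, 0)
  p = 8 and 2p + q = 19 → (8, 3)
  q = 10 and 2p + q = 19 → (4.5, 10)
  q = 10 and p = 0 → (0, 10)

Vertices: (0, 0), (8, 0), (8, 3), (4.5, 10), (0, 10)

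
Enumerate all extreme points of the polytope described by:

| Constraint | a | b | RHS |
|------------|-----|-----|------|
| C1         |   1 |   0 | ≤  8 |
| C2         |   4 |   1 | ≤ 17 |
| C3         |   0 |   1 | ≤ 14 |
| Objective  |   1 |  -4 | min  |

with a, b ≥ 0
Each vertex is the intersection of two constraint boundaries that also satisfies all remaining constraints:
  a = 0 and b = 0 → (0, 0)
  4a + b = 17 and b = 0 → (4.25, 0)
  4a + b = 17 and b = 14 → (0.75, 14)
  b = 14 and a = 0 → (0, 14)

Vertices: (0, 0), (4.25, 0), (0.75, 14), (0, 14)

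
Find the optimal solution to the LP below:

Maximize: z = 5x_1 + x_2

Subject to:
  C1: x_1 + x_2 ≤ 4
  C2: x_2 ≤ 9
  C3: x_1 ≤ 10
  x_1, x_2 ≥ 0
Each vertex is the intersection of two constraint boundaries that also satisfies all remaining constraints:
  x_1 = 0 and x_2 = 0 → (0, 0)
  x_1 + x_2 = 4 and x_2 = 0 → (4, 0)
  x_1 + x_2 = 4 and x_1 = 0 → (0, 4)

Evaluating z = 5x_1 + x_2 at each vertex:
  (0, 0): z = 0
  (4, 0): z = 20
  (0, 4): z = 4

The maximum is at (4, 0) with z = 20.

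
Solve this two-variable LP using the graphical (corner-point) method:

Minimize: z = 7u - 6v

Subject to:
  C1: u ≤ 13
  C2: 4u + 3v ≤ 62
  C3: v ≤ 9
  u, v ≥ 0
Each vertex is the intersection of two constraint boundaries that also satisfies all remaining constraints:
  u = 0 and v = 0 → (0, 0)
  u = 13 and v = 0 → (13, 0)
  u = 13 and 4u + 3v = 62 → (13, 3.333)
  4u + 3v = 62 and v = 9 → (8.75, 9)
  v = 9 and u = 0 → (0, 9)

Evaluating z = 7u - 6v at each vertex:
  (0, 0): z = 0
  (13, 0): z = 91
  (13, 3.333): z = 71
  (8.75, 9): z = 7.25
  (0, 9): z = -54

The minimum is at (0, 9) with z = -54.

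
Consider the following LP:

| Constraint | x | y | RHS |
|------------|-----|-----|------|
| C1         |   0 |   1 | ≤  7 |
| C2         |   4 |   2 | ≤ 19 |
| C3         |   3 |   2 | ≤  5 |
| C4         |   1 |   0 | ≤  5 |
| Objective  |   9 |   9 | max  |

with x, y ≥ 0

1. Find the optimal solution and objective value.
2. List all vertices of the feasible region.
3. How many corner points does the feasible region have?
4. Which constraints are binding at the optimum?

1. x = 0, y = 2.5, z = 22.5
2. (0, 0), (1.667, 0), (0, 2.5)
3. 3
4. C3, x ≥ 0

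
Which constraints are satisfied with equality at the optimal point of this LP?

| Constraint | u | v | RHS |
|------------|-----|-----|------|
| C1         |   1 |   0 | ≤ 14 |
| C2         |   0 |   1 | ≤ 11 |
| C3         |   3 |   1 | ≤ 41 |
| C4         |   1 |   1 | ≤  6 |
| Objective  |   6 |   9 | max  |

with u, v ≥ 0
Optimal: u = 0, v = 6
Slack at optimum:
  C1: slack = 14
  C2: slack = 5
  C3: slack = 35
  C4: slack = 0 (binding)
  u ≥ 0: u = 0 (binding)
  v ≥ 0: v = 6
Binding constraints: C4, u ≥ 0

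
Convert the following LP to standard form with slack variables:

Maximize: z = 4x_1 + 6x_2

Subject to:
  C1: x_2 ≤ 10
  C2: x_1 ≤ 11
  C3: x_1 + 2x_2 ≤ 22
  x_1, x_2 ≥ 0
max z = 4x_1 + 6x_2

s.t.
  x_2 + s1 = 10
  x_1 + s2 = 11
  x_1 + 2x_2 + s3 = 22
  x_1, x_2, s1, s2, s3 ≥ 0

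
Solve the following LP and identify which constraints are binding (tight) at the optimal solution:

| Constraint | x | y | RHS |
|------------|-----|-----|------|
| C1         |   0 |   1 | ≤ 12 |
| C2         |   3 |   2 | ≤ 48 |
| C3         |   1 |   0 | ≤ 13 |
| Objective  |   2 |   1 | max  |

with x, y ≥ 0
Optimal: x = 13, y = 4.5
Slack at optimum:
  C1: slack = 7.5
  C2: slack = 0 (binding)
  C3: slack = 0 (binding)
  x ≥ 0: x = 13
  y ≥ 0: y = 4.5
Binding constraints: C2, C3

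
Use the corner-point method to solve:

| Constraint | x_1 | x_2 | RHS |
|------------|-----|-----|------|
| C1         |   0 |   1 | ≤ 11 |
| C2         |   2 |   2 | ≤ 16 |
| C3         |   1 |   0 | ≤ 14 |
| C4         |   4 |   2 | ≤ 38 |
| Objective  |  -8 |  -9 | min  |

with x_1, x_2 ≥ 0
x_1 = 0, x_2 = 8, z = -72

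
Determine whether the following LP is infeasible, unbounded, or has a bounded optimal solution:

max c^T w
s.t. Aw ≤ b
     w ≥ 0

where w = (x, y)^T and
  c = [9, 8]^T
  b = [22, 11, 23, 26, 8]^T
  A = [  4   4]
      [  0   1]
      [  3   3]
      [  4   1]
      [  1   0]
The point (5.5, 0) satisfies every constraint, so the LP is feasible; the constraints give x ≤ 8 and y ≤ 11, which with x, y ≥ 0 keep the feasible region inside a bounded box. A feasible, bounded LP attains a finite optimum at a vertex.

Evaluating z = 9x + 8y at each vertex:
  (0, 0): z = 0
  (5.5, 0): z = 49.5
  (0, 5.5): z = 44

Bounded optimum: z* = 49.5 at (5.5, 0).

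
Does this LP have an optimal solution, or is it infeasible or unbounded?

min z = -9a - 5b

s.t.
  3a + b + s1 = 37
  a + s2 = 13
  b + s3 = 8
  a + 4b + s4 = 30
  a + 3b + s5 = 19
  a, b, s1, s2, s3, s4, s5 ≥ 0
The point (11.5, 2.5) satisfies every constraint, so the LP is feasible; the constraints give a ≤ 13 and b ≤ 8, which with a, b ≥ 0 keep the feasible region inside a bounded box. A feasible, bounded LP attains a finite optimum at a vertex.

The LP has an optimal solution: (11.5, 2.5) with z = -116.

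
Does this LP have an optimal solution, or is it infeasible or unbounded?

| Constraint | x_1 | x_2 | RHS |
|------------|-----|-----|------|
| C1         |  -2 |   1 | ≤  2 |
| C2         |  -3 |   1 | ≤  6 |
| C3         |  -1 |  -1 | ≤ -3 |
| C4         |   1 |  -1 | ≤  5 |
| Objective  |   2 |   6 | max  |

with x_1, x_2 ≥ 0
Feasible point: (1, 2) satisfies every constraint, so the LP is feasible.
Direction d = (1, 1): for each constraint row a, a·d ≤ 0 —
  (-2)(1) + (1)(1) = -1 ≤ 0
  (-3)(1) + (1)(1) = -2 ≤ 0
  (-1)(1) + (-1)(1) = -2 ≤ 0
  (1)(1) + (-1)(1) = 0 ≤ 0
and d ≥ 0, so (1, 2) + t·d stays feasible for every t ≥ 0. Along this ray z = 2x_1 + 6x_2 changes by 8 per unit t, so z → +∞.

Unbounded: there is a feasible ray along which z → +∞.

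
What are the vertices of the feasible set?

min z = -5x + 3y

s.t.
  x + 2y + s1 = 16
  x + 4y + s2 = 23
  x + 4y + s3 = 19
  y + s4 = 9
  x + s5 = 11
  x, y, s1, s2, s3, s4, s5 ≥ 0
Each vertex is the intersection of two constraint boundaries that also satisfies all remaining constraints:
  x = 0 and y = 0 → (0, 0)
  x = 11 and y = 0 → (11, 0)
  x + 4y = 19 and x = 11 → (11, 2)
  x + 4y = 19 and x = 0 → (0, 4.75)

Vertices: (0, 0), (11, 0), (11, 2), (0, 4.75)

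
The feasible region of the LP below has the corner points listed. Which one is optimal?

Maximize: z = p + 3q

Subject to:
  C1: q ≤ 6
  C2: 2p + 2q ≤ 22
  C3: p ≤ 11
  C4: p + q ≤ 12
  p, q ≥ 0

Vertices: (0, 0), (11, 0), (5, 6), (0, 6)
Evaluating z = p + 3q at each vertex:
  (0, 0): z = 0
  (11, 0): z = 11
  (5, 6): z = 23
  (0, 6): z = 18

The largest value is z = 23, attained at (5, 6).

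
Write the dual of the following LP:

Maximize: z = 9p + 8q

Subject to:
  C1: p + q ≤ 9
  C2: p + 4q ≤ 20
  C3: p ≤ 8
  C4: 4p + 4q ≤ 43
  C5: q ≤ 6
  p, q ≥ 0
Minimize: z = 9y1 + 20y2 + 8y3 + 43y4 + 6y5

Subject to:
  C1: -y1 - y2 - y3 - 4y4 ≤ -9
  C2: -y1 - 4y2 - 4y4 - y5 ≤ -8
  y1, y2, y3, y4, y5 ≥ 0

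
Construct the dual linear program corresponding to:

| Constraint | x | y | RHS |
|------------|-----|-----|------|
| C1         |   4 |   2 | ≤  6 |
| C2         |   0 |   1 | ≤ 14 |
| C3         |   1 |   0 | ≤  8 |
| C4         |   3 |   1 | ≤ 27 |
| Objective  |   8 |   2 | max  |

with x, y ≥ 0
Minimize: z = 6y1 + 14y2 + 8y3 + 27y4

Subject to:
  C1: -4y1 - y3 - 3y4 ≤ -8
  C2: -2y1 - y2 - y4 ≤ -2
  y1, y2, y3, y4 ≥ 0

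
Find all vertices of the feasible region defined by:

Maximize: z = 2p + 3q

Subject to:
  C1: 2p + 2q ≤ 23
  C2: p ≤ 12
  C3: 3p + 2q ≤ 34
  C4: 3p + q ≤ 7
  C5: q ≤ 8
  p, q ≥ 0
Each vertex is the intersection of two constraint boundaries that also satisfies all remaining constraints:
  p = 0 and q = 0 → (0, 0)
  3p + q = 7 and q = 0 → (2.333, 0)
  3p + q = 7 and p = 0 → (0, 7)

Vertices: (0, 0), (2.333, 0), (0, 7)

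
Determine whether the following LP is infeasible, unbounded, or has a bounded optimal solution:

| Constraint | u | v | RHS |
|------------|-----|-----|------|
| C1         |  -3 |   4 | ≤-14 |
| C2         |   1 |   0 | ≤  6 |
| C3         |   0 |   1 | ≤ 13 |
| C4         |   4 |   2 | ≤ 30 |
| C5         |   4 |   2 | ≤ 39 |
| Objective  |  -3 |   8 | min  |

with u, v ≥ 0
The point (6, 0) satisfies every constraint, so the LP is feasible; the constraints give u ≤ 6 and v ≤ 13, which with u, v ≥ 0 keep the feasible region inside a bounded box. A feasible, bounded LP attains a finite optimum at a vertex.

Evaluating z = -3u + 8v at each vertex:
  (4.667, 0): z = -14
  (6, 0): z = -18
  (6, 1): z = -10

Bounded optimum: z* = -18 at (6, 0).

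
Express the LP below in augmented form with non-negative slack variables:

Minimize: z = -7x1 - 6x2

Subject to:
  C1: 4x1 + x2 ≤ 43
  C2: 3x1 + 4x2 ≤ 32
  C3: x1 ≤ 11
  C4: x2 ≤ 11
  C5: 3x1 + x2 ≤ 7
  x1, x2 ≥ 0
min z = -7x1 - 6x2

s.t.
  4x1 + x2 + s1 = 43
  3x1 + 4x2 + s2 = 32
  x1 + s3 = 11
  x2 + s4 = 11
  3x1 + x2 + s5 = 7
  x1, x2, s1, s2, s3, s4, s5 ≥ 0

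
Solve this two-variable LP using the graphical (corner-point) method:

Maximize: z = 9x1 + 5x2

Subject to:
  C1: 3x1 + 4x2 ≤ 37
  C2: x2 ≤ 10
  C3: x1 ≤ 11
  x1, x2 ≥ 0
x1 = 11, x2 = 1, z = 104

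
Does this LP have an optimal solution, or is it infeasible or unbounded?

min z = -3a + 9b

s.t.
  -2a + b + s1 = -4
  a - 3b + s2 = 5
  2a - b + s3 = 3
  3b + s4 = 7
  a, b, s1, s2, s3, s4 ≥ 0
The row 2a - b + s3 = 3 with s3 ≥ 0 requires 2a - b ≤ 3, while the row -2a + b + s1 = -4 with s1 ≥ 0 is equivalent to 2a - b ≥ 4. Together they would need 4 ≤ 2a - b ≤ 3, which is impossible since 4 > 3. No point satisfies all constraints.

Infeasible — the constraint set is empty.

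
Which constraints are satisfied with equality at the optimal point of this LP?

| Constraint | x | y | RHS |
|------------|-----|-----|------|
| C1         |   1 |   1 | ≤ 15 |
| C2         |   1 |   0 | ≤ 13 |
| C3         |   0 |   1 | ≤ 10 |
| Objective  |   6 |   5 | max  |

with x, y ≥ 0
Optimal: x = 13, y = 2
Slack at optimum:
  C1: slack = 0 (binding)
  C2: slack = 0 (binding)
  C3: slack = 8
  x ≥ 0: x = 13
  y ≥ 0: y = 2
Binding constraints: C1, C2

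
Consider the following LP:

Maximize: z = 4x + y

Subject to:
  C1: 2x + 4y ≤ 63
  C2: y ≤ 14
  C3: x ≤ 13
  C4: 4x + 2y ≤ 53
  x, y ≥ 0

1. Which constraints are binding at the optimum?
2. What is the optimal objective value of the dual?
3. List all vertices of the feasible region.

1. C3, C4
2. 52.5 (by strong duality, equal to the primal optimum)
3. (0, 0), (13, 0), (13, 0.5), (7.167, 12.17), (3.5, 14), (0, 14)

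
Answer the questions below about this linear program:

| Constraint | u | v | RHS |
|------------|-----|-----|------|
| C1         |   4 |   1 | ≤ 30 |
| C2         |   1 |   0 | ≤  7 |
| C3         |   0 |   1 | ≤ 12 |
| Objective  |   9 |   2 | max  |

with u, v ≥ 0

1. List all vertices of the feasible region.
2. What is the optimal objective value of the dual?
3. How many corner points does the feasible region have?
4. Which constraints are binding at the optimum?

1. (0, 0), (7, 0), (7, 2), (4.5, 12), (0, 12)
2. 67 (by strong duality, equal to the primal optimum)
3. 5
4. C1, C2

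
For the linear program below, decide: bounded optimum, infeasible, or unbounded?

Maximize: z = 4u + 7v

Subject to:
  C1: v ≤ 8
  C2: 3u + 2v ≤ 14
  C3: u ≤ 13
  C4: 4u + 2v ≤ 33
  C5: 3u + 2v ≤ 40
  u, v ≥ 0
The point (0, 7) satisfies every constraint, so the LP is feasible; the constraints give u ≤ 13 and v ≤ 8, which with u, v ≥ 0 keep the feasible region inside a bounded box. A feasible, bounded LP attains a finite optimum at a vertex.

Evaluating z = 4u + 7v at each vertex:
  (0, 0): z = 0
  (4.667, 0): z = 18.67
  (0, 7): z = 49

The LP has an optimal solution: (0, 7) with z = 49.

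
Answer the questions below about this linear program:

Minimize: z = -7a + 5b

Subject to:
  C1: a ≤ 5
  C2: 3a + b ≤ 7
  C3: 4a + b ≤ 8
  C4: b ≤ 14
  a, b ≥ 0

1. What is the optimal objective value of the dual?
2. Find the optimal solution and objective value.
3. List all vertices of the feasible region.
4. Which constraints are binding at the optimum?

1. -14 (by strong duality, equal to the primal optimum)
2. a = 2, b = 0, z = -14
3. (0, 0), (2, 0), (1, 4), (0, 7)
4. C3, b ≥ 0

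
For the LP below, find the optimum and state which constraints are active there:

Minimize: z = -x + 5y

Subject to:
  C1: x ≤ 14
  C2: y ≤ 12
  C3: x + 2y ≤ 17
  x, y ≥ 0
Optimal: x = 14, y = 0
Slack at optimum:
  C1: slack = 0 (binding)
  C2: slack = 12
  C3: slack = 3
  x ≥ 0: x = 14
  y ≥ 0: y = 0 (binding)
Binding constraints: C1, y ≥ 0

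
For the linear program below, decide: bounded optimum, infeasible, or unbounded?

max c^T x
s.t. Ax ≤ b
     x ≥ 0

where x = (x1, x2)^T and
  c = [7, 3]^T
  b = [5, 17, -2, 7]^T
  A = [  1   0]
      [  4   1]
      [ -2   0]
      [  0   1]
The point (2.5, 7) satisfies every constraint, so the LP is feasible; the constraints give x1 ≤ 5 and x2 ≤ 7, which with x1, x2 ≥ 0 keep the feasible region inside a bounded box. A feasible, bounded LP attains a finite optimum at a vertex.

Feasible with finite optimum z* = 38.5 at (2.5, 7).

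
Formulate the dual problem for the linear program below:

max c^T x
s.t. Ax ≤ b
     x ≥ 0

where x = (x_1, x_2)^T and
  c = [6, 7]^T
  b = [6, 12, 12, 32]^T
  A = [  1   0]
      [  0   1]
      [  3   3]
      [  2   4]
Minimize: z = 6y1 + 12y2 + 12y3 + 32y4

Subject to:
  C1: -y1 - 3y3 - 2y4 ≤ -6
  C2: -y2 - 3y3 - 4y4 ≤ -7
  y1, y2, y3, y4 ≥ 0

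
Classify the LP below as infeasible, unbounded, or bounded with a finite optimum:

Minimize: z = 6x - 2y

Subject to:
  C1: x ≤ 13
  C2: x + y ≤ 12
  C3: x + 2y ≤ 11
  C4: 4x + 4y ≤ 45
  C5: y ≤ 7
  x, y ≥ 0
The point (0, 5.5) satisfies every constraint, so the LP is feasible; the constraints give x ≤ 13 and y ≤ 7, which with x, y ≥ 0 keep the feasible region inside a bounded box. A feasible, bounded LP attains a finite optimum at a vertex.

Evaluating z = 6x - 2y at each vertex:
  (0, 0): z = 0
  (11, 0): z = 66
  (0, 5.5): z = -11

Bounded optimum: z* = -11 at (0, 5.5).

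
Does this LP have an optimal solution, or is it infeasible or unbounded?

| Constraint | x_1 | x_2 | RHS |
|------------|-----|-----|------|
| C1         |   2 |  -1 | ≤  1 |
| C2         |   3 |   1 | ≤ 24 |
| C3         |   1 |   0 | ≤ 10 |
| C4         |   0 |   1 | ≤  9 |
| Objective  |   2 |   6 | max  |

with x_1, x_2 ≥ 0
The point (5, 9) satisfies every constraint, so the LP is feasible; the constraints give x_1 ≤ 10 and x_2 ≤ 9, which with x_1, x_2 ≥ 0 keep the feasible region inside a bounded box. A feasible, bounded LP attains a finite optimum at a vertex.

The LP has an optimal solution: (5, 9) with z = 64.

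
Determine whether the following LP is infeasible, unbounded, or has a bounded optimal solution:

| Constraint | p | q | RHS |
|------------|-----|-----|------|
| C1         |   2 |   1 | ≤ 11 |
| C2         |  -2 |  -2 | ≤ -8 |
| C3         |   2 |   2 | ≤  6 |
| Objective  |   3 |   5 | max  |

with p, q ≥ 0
C3 requires 2p + 2q ≤ 6, while C2 (-2p - 2q ≤ -8) is equivalent to 2p + 2q ≥ 8. Together they would need 8 ≤ 2p + 2q ≤ 6, which is impossible since 8 > 6. No point satisfies all constraints.

The feasible region is empty; the LP is infeasible.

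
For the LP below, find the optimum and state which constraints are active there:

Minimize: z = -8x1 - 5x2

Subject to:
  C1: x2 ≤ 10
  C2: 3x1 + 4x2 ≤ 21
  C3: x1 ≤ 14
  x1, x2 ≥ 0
Optimal: x1 = 7, x2 = 0
Slack at optimum:
  C1: slack = 10
  C2: slack = 0 (binding)
  C3: slack = 7
  x1 ≥ 0: x1 = 7
  x2 ≥ 0: x2 = 0 (binding)
Binding constraints: C2, x2 ≥ 0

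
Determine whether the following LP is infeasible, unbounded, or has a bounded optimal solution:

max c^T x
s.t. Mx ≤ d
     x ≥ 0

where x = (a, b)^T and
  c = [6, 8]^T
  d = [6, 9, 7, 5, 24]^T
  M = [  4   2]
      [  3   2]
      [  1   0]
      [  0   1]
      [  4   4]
The point (0, 3) satisfies every constraint, so the LP is feasible; the constraints give a ≤ 7 and b ≤ 5, which with a, b ≥ 0 keep the feasible region inside a bounded box. A feasible, bounded LP attains a finite optimum at a vertex.

Feasible with finite optimum z* = 24 at (0, 3).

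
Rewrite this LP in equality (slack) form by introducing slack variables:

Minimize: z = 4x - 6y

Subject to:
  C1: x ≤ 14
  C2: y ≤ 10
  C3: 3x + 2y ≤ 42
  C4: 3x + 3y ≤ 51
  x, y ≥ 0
min z = 4x - 6y

s.t.
  x + s1 = 14
  y + s2 = 10
  3x + 2y + s3 = 42
  3x + 3y + s4 = 51
  x, y, s1, s2, s3, s4 ≥ 0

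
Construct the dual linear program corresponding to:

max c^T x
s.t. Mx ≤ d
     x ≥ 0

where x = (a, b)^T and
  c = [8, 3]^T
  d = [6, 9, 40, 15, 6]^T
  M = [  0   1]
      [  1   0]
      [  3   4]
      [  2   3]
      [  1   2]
Minimize: z = 6y1 + 9y2 + 40y3 + 15y4 + 6y5

Subject to:
  C1: -y2 - 3y3 - 2y4 - y5 ≤ -8
  C2: -y1 - 4y3 - 3y4 - 2y5 ≤ -3
  y1, y2, y3, y4, y5 ≥ 0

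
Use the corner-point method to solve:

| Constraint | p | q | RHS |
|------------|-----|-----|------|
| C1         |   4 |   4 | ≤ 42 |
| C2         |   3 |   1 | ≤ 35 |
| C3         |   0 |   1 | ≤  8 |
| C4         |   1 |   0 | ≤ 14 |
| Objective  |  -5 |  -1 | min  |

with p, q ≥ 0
Each vertex is the intersection of two constraint boundaries that also satisfies all remaining constraints:
  p = 0 and q = 0 → (0, 0)
  4p + 4q = 42 and q = 0 → (10.5, 0)
  4p + 4q = 42 and q = 8 → (2.5, 8)
  q = 8 and p = 0 → (0, 8)

Evaluating z = -5p - q at each vertex:
  (0, 0): z = 0
  (10.5, 0): z = -52.5
  (2.5, 8): z = -20.5
  (0, 8): z = -8

The minimum is at (10.5, 0) with z = -52.5.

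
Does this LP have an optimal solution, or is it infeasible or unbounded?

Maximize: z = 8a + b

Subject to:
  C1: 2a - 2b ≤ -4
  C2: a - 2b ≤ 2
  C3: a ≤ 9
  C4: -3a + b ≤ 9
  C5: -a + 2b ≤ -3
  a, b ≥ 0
C2 requires a - 2b ≤ 2, while C5 (-a + 2b ≤ -3) is equivalent to a - 2b ≥ 3. Together they would need 3 ≤ a - 2b ≤ 2, which is impossible since 3 > 2. No point satisfies all constraints.

The feasible region is empty; the LP is infeasible.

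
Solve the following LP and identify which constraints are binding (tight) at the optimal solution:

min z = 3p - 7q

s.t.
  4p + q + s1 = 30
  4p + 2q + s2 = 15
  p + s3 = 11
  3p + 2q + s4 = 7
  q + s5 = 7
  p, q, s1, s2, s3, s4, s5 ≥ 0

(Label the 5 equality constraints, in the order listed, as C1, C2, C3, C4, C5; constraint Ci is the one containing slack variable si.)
Optimal: p = 0, q = 3.5
Slack at optimum:
  C1: slack = 26.5
  C2: slack = 8
  C3: slack = 11
  C4: slack = 0 (binding)
  C5: slack = 3.5
  p ≥ 0: p = 0 (binding)
  q ≥ 0: q = 3.5
Binding constraints: C4, p ≥ 0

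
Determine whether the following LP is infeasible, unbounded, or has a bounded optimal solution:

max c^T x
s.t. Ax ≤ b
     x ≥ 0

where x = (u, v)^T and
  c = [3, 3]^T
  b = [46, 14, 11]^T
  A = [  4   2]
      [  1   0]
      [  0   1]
The point (6, 11) satisfies every constraint, so the LP is feasible; the constraints give u ≤ 14 and v ≤ 11, which with u, v ≥ 0 keep the feasible region inside a bounded box. A feasible, bounded LP attains a finite optimum at a vertex.

The LP has an optimal solution: (6, 11) with z = 51.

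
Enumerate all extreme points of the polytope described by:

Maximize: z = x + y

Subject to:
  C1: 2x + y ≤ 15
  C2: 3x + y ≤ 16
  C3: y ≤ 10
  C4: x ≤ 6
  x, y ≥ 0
Each vertex is the intersection of two constraint boundaries that also satisfies all remaining constraints:
  x = 0 and y = 0 → (0, 0)
  3x + y = 16 and y = 0 → (5.333, 0)
  3x + y = 16 and y = 10 → (2, 10)
  y = 10 and x = 0 → (0, 10)

Vertices: (0, 0), (5.333, 0), (2, 10), (0, 10)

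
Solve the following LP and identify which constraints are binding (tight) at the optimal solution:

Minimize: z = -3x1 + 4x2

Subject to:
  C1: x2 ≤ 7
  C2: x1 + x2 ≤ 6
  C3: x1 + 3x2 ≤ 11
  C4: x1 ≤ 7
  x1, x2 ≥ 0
Optimal: x1 = 6, x2 = 0
Slack at optimum:
  C1: slack = 7
  C2: slack = 0 (binding)
  C3: slack = 5
  C4: slack = 1
  x1 ≥ 0: x1 = 6
  x2 ≥ 0: x2 = 0 (binding)
Binding constraints: C2, x2 ≥ 0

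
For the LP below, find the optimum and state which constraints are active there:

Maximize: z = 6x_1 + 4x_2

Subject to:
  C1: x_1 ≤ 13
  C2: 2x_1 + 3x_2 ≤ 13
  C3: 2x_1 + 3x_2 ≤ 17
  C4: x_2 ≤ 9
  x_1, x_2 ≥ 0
Optimal: x_1 = 6.5, x_2 = 0
Binding: C2, x_2 ≥ 0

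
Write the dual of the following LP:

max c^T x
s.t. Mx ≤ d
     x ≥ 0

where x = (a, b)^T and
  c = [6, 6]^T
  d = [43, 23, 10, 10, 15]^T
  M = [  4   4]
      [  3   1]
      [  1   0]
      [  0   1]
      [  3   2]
Minimize: z = 43y1 + 23y2 + 10y3 + 10y4 + 15y5

Subject to:
  C1: -4y1 - 3y2 - y3 - 3y5 ≤ -6
  C2: -4y1 - y2 - y4 - 2y5 ≤ -6
  y1, y2, y3, y4, y5 ≥ 0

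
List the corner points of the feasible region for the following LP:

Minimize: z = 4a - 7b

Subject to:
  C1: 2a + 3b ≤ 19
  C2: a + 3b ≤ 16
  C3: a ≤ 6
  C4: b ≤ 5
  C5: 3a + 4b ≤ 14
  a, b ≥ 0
Each vertex is the intersection of two constraint boundaries that also satisfies all remaining constraints:
  a = 0 and b = 0 → (0, 0)
  3a + 4b = 14 and b = 0 → (4.667, 0)
  3a + 4b = 14 and a = 0 → (0, 3.5)

Vertices: (0, 0), (4.667, 0), (0, 3.5)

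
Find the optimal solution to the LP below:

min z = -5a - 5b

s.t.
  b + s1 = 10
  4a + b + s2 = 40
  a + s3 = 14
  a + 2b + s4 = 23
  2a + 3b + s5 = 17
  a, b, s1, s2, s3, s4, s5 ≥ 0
a = 8.5, b = 0, z = -42.5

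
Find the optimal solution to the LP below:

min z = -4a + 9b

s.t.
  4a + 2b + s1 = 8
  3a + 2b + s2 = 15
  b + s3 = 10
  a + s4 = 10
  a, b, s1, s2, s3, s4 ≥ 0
Each vertex is the intersection of two constraint boundaries that also satisfies all remaining constraints:
  a = 0 and b = 0 → (0, 0)
  4a + 2b = 8 and b = 0 → (2, 0)
  4a + 2b = 8 and a = 0 → (0, 4)

Evaluating z = -4a + 9b at each vertex:
  (0, 0): z = 0
  (2, 0): z = -8
  (0, 4): z = 36

The minimum is at (2, 0) with z = -8.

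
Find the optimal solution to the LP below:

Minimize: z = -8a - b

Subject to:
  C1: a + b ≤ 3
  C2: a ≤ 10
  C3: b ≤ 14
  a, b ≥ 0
a = 3, b = 0, z = -24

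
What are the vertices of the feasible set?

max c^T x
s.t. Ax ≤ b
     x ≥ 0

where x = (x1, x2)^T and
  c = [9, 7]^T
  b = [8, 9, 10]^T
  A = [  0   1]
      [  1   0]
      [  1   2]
Each vertex is the intersection of two constraint boundaries that also satisfies all remaining constraints:
  x1 = 0 and x2 = 0 → (0, 0)
  x1 = 9 and x2 = 0 → (9, 0)
  x1 = 9 and x1 + 2x2 = 10 → (9, 0.5)
  x1 + 2x2 = 10 and x1 = 0 → (0, 5)

Vertices: (0, 0), (9, 0), (9, 0.5), (0, 5)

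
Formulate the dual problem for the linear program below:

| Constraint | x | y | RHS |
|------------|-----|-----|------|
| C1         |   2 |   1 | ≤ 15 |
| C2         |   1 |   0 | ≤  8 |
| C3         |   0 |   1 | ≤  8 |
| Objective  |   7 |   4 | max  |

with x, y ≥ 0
Minimize: z = 15y1 + 8y2 + 8y3

Subject to:
  C1: -2y1 - y2 ≤ -7
  C2: -y1 - y3 ≤ -4
  y1, y2, y3 ≥ 0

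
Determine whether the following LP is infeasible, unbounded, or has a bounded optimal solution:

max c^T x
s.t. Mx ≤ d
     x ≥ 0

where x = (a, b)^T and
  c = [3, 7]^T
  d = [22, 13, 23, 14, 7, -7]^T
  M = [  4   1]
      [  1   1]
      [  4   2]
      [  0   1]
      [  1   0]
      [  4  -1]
The point (0, 11.5) satisfies every constraint, so the LP is feasible; the constraints give a ≤ 7 and b ≤ 14, which with a, b ≥ 0 keep the feasible region inside a bounded box. A feasible, bounded LP attains a finite optimum at a vertex.

Evaluating z = 3a + 7b at each vertex:
  (0, 7): z = 49
  (0.75, 10): z = 72.25
  (0, 11.5): z = 80.5

Feasible with finite optimum z* = 80.5 at (0, 11.5).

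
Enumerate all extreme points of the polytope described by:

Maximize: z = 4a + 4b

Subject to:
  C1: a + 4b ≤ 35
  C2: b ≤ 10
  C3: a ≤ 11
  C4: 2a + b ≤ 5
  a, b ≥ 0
Each vertex is the intersection of two constraint boundaries that also satisfies all remaining constraints:
  a = 0 and b = 0 → (0, 0)
  2a + b = 5 and b = 0 → (2.5, 0)
  2a + b = 5 and a = 0 → (0, 5)

Vertices: (0, 0), (2.5, 0), (0, 5)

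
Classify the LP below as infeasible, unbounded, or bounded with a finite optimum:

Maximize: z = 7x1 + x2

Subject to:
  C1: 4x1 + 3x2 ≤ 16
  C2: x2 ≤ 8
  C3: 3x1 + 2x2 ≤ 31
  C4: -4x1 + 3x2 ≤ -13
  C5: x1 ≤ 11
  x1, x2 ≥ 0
The point (4, 0) satisfies every constraint, so the LP is feasible; the constraints give x1 ≤ 11 and x2 ≤ 8, which with x1, x2 ≥ 0 keep the feasible region inside a bounded box. A feasible, bounded LP attains a finite optimum at a vertex.

Bounded optimum: z* = 28 at (4, 0).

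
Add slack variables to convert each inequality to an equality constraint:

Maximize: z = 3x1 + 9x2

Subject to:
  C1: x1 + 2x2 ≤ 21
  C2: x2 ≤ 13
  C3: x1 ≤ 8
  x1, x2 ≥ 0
max z = 3x1 + 9x2

s.t.
  x1 + 2x2 + s1 = 21
  x2 + s2 = 13
  x1 + s3 = 8
  x1, x2, s1, s2, s3 ≥ 0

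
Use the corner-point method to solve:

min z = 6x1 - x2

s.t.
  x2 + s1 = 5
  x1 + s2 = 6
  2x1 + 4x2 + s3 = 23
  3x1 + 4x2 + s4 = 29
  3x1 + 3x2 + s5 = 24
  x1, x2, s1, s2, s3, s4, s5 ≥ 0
x1 = 0, x2 = 5, z = -5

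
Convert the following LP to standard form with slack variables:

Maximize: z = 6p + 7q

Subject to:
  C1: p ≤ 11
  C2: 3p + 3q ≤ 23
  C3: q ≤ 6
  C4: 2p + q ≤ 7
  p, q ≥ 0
max z = 6p + 7q

s.t.
  p + s1 = 11
  3p + 3q + s2 = 23
  q + s3 = 6
  2p + q + s4 = 7
  p, q, s1, s2, s3, s4 ≥ 0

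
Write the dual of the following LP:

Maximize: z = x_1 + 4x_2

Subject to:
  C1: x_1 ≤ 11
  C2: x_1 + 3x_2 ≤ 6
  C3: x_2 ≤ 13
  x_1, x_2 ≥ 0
Minimize: z = 11y1 + 6y2 + 13y3

Subject to:
  C1: -y1 - y2 ≤ -1
  C2: -3y2 - y3 ≤ -4
  y1, y2, y3 ≥ 0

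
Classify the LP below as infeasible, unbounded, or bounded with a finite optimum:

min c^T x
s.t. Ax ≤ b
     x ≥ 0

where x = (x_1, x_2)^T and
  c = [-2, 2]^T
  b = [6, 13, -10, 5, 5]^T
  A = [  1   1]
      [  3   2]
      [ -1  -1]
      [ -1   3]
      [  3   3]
One constraint requires x_1 + x_2 ≤ 6, while the constraint -x_1 - x_2 ≤ -10 is equivalent to x_1 + x_2 ≥ 10. Together they would need 10 ≤ x_1 + x_2 ≤ 6, which is impossible since 10 > 6. No point satisfies all constraints.

Infeasible — the constraint set is empty.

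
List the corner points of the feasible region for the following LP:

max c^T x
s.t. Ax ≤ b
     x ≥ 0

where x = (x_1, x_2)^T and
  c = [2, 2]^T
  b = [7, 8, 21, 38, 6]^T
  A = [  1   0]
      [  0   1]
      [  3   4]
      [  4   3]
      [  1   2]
Each vertex is the intersection of two constraint boundaries that also satisfies all remaining constraints:
  x_1 = 0 and x_2 = 0 → (0, 0)
  x_1 + 2x_2 = 6 and x_2 = 0 → (6, 0)
  x_1 + 2x_2 = 6 and x_1 = 0 → (0, 3)

Vertices: (0, 0), (6, 0), (0, 3)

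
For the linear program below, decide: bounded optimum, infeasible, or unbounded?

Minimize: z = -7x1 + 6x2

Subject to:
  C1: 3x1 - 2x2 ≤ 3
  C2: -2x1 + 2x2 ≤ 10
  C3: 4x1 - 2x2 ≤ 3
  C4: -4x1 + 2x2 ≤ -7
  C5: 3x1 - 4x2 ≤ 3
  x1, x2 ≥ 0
C3 requires 4x1 - 2x2 ≤ 3, while C4 (-4x1 + 2x2 ≤ -7) is equivalent to 4x1 - 2x2 ≥ 7. Together they would need 7 ≤ 4x1 - 2x2 ≤ 3, which is impossible since 7 > 3. No point satisfies all constraints.

The feasible region is empty; the LP is infeasible.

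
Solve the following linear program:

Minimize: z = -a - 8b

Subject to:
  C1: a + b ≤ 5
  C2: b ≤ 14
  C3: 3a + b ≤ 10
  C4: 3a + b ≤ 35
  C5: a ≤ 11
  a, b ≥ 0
a = 0, b = 5, z = -40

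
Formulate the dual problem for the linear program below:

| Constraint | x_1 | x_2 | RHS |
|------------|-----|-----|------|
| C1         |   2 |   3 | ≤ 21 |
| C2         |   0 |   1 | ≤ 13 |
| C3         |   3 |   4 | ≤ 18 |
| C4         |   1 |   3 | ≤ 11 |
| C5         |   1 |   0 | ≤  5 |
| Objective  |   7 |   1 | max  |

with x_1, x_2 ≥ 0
Minimize: z = 21y1 + 13y2 + 18y3 + 11y4 + 5y5

Subject to:
  C1: -2y1 - 3y3 - y4 - y5 ≤ -7
  C2: -3y1 - y2 - 4y3 - 3y4 ≤ -1
  y1, y2, y3, y4, y5 ≥ 0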